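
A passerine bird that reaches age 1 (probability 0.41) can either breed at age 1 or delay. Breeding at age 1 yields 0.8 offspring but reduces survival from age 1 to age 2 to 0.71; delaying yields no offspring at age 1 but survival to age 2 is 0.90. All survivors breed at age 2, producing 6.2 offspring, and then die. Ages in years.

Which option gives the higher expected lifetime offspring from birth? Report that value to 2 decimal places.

2.29

breed at age 1: R₀ = 0.41 × (0.8 + 0.71 × 6.2) = 0.41 × 5.2020 = 2.1328
delay to age 2: R₀ = 0.41 × (0.90 × 6.2) = 0.41 × 5.5800 = 2.2878
Higher: delay to age 2 (2.2878).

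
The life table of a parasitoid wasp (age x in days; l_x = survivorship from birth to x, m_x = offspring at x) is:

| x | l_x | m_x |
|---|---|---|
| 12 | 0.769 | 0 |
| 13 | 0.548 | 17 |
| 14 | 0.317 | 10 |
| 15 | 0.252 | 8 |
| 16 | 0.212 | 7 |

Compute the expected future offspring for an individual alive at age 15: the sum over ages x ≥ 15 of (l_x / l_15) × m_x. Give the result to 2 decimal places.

l_15 = 0.252. Conditional survival from age 15 to x is l_x / l_15.
  x=15: (0.252/0.252) × 8 = 8.0000
  x=16: (0.212/0.252) × 7 = 5.8889
Sum = 8.0000 + 5.8889 = 13.8889

13.89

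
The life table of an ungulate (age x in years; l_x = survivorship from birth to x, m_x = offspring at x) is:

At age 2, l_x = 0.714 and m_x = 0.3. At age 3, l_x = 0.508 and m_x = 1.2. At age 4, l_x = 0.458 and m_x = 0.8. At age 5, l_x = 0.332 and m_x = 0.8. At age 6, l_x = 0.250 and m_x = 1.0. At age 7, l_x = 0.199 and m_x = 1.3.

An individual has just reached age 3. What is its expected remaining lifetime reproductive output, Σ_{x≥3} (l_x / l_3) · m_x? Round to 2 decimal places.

l_3 = 0.508. Conditional survival from age 3 to x is l_x / l_3.
  x=3: (0.508/0.508) × 1.2 = 1.2000
  x=4: (0.458/0.508) × 0.8 = 0.7213
  x=5: (0.332/0.508) × 0.8 = 0.5228
  x=6: (0.250/0.508) × 1.0 = 0.4921
  x=7: (0.199/0.508) × 1.3 = 0.5093
Sum = 1.2000 + 0.7213 + 0.5228 + 0.4921 + 0.5093 = 3.4455

3.45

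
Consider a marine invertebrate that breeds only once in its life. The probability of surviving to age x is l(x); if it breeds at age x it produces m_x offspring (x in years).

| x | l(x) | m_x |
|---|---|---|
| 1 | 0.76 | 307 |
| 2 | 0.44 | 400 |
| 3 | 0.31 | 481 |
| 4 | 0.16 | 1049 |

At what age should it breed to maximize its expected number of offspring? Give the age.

1

Expected offspring if breeding at age x = l(x) × m_x:
  age 1: 0.76 × 307 = 233.320
  age 2: 0.44 × 400 = 176.000
  age 3: 0.31 × 481 = 149.110
  age 4: 0.16 × 1049 = 167.840
Maximum at age 1 (233.320).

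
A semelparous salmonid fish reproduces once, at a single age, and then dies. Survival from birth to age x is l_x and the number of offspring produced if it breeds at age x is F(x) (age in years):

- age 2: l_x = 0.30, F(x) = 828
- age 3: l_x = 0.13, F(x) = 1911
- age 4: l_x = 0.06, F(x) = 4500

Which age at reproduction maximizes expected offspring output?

Expected offspring if breeding at age x = l_x × F(x):
  age 2: 0.30 × 828 = 248.400
  age 3: 0.13 × 1911 = 248.430
  age 4: 0.06 × 4500 = 270.000
Maximum at age 4 (270.000).

4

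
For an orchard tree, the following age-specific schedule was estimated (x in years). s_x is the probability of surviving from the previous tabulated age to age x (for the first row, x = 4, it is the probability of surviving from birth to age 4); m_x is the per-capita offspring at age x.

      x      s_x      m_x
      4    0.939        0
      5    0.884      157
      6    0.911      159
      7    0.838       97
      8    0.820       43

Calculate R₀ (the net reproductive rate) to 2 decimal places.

Survivorship from birth: l_x = s_4·s_5·…·s_x.
  l_4 = 0.93900
  l_5 = 0.83008
  l_6 = 0.75620
  l_7 = 0.63369
  l_8 = 0.51963
R₀ = Σ l_x m_x:
  age 4: 0.93900 × 0 = 0.0000
  age 5: 0.83008 × 157 = 130.3226
  age 6: 0.75620 × 159 = 120.2358
  age 7: 0.63369 × 97 = 61.4679
  age 8: 0.51963 × 43 = 22.3441
R₀ = 0.0000 + 130.3226 + 120.2358 + 61.4679 + 22.3441 = 334.3704

334.37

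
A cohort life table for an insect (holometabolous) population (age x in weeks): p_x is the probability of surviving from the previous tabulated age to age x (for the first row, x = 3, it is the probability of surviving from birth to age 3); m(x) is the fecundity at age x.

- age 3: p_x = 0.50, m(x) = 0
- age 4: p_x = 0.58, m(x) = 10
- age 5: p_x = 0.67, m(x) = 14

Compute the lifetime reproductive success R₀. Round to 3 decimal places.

Survivorship from birth: l_x = p_3·p_4·…·p_x.
  l_3 = 0.50000
  l_4 = 0.29000
  l_5 = 0.19430
R₀ = Σ l_x m(x):
  age 3: 0.50000 × 0 = 0.0000
  age 4: 0.29000 × 10 = 2.9000
  age 5: 0.19430 × 14 = 2.7202
R₀ = 0.0000 + 2.9000 + 2.7202 = 5.6202

5.620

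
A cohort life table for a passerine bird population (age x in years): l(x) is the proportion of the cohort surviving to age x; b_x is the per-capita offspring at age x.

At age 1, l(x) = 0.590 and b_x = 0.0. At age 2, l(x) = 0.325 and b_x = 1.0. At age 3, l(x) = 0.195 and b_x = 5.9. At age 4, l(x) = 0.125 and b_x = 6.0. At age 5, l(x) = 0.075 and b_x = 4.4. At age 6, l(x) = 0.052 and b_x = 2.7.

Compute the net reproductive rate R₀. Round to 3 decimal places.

R₀ = Σ l(x) b_x:
  age 1: 0.590 × 0.0 = 0.0000
  age 2: 0.325 × 1.0 = 0.3250
  age 3: 0.195 × 5.9 = 1.1505
  age 4: 0.125 × 6.0 = 0.7500
  age 5: 0.075 × 4.4 = 0.3300
  age 6: 0.052 × 2.7 = 0.1404
R₀ = 0.0000 + 0.3250 + 1.1505 + 0.7500 + 0.3300 + 0.1404 = 2.6959

2.696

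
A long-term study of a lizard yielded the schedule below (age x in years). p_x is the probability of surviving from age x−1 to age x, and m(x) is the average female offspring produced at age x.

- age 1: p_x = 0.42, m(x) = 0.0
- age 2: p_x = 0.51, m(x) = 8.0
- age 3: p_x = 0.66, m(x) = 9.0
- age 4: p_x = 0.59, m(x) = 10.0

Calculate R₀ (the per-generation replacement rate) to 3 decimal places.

3.820

Survivorship from birth: l_x = p_1·p_2·…·p_x.
  l_1 = 0.42000
  l_2 = 0.21420
  l_3 = 0.14137
  l_4 = 0.08341
R₀ = Σ l_x m(x):
  age 1: 0.42000 × 0.0 = 0.0000
  age 2: 0.21420 × 8.0 = 1.7136
  age 3: 0.14137 × 9.0 = 1.2723
  age 4: 0.08341 × 10.0 = 0.8341
R₀ = 0.0000 + 1.7136 + 1.2723 + 0.8341 = 3.8200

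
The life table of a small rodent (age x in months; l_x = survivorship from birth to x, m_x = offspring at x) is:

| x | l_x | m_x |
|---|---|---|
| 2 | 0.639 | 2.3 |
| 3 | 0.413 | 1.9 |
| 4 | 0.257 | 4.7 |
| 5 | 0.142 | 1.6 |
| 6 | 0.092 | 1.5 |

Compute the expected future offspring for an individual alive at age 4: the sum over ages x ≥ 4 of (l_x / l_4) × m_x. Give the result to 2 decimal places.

6.12

l_4 = 0.257. Conditional survival from age 4 to x is l_x / l_4.
  x=4: (0.257/0.257) × 4.7 = 4.7000
  x=5: (0.142/0.257) × 1.6 = 0.8840
  x=6: (0.092/0.257) × 1.5 = 0.5370
Sum = 4.7000 + 0.8840 + 0.5370 = 6.1210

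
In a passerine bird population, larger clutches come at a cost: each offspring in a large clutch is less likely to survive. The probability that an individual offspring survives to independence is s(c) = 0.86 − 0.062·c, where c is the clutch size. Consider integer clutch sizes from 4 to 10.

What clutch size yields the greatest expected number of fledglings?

7

Expected fledglings = c × s(c):
  c=4: 4 × 0.612 = 2.448
  c=5: 5 × 0.550 = 2.750
  c=6: 6 × 0.488 = 2.928
  c=7: 7 × 0.426 = 2.982
  c=8: 8 × 0.364 = 2.912
  c=9: 9 × 0.302 = 2.718
  c=10: 10 × 0.240 = 2.400
Maximum at c = 7 (2.982 fledglings).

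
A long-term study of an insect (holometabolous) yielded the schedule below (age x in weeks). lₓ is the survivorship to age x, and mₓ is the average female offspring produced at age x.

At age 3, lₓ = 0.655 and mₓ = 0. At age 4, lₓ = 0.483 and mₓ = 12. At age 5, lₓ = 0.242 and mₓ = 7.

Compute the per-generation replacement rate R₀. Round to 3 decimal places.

R₀ = Σ lₓ mₓ:
  age 3: 0.655 × 0 = 0.0000
  age 4: 0.483 × 12 = 5.7960
  age 5: 0.242 × 7 = 1.6940
R₀ = 0.0000 + 5.7960 + 1.6940 = 7.4900

7.490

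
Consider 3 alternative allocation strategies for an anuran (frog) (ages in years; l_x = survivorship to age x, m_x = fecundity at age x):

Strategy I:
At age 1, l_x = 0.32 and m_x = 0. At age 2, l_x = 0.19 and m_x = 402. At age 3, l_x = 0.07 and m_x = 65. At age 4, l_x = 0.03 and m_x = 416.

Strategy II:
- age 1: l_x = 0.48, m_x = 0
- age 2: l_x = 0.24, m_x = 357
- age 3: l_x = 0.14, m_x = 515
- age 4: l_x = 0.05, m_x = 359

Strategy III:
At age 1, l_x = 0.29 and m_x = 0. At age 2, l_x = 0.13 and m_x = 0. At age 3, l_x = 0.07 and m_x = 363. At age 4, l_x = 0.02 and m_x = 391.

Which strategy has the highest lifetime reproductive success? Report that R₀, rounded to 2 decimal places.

175.73

Strategy I: R₀ = 0.32×0 + 0.19×402 + 0.07×65 + 0.03×416 = 93.4100
Strategy II: R₀ = 0.48×0 + 0.24×357 + 0.14×515 + 0.05×359 = 175.7300
Strategy III: R₀ = 0.29×0 + 0.13×0 + 0.07×363 + 0.02×391 = 33.2300
Highest R₀: strategy II with 175.7300.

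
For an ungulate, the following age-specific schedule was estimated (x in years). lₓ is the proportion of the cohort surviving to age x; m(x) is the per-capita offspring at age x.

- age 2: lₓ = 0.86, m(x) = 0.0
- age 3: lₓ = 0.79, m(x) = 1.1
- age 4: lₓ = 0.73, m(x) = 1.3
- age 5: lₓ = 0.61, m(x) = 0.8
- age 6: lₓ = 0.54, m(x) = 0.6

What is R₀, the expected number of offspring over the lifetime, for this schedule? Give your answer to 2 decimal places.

2.63

R₀ = Σ lₓ m(x):
  age 2: 0.86 × 0.0 = 0.0000
  age 3: 0.79 × 1.1 = 0.8690
  age 4: 0.73 × 1.3 = 0.9490
  age 5: 0.61 × 0.8 = 0.4880
  age 6: 0.54 × 0.6 = 0.3240
R₀ = 0.0000 + 0.8690 + 0.9490 + 0.4880 + 0.3240 = 2.6300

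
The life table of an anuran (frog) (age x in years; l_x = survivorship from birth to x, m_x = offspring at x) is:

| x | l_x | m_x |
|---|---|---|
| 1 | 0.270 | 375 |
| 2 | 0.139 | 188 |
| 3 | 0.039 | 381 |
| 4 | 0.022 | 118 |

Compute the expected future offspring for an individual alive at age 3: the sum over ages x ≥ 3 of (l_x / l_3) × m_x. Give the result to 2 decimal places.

l_3 = 0.039. Conditional survival from age 3 to x is l_x / l_3.
  x=3: (0.039/0.039) × 381 = 381.0000
  x=4: (0.022/0.039) × 118 = 66.5641
Sum = 381.0000 + 66.5641 = 447.5641

447.56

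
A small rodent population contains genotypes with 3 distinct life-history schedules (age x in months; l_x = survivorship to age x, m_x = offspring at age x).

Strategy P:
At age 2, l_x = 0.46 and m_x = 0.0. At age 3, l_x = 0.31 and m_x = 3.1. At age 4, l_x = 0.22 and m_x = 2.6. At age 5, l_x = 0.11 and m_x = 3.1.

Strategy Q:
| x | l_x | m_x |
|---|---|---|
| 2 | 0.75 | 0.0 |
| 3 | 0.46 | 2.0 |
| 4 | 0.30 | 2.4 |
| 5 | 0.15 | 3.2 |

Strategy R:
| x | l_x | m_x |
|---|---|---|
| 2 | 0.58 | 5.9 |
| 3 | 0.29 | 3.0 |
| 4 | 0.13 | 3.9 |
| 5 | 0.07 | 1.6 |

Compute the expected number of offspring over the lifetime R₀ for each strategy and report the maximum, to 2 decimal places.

4.91

Strategy P: R₀ = 0.46×0.0 + 0.31×3.1 + 0.22×2.6 + 0.11×3.1 = 1.8740
Strategy Q: R₀ = 0.75×0.0 + 0.46×2.0 + 0.30×2.4 + 0.15×3.2 = 2.1200
Strategy R: R₀ = 0.58×5.9 + 0.29×3.0 + 0.13×3.9 + 0.07×1.6 = 4.9110
Highest R₀: strategy R with 4.9110.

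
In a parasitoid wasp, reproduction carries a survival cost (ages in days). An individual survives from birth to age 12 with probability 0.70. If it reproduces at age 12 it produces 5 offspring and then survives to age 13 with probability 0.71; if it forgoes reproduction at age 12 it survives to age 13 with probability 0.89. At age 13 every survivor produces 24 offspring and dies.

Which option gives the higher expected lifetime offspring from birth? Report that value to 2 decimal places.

breed at age 12: R₀ = 0.70 × (5 + 0.71 × 24) = 0.70 × 22.0400 = 15.4280
delay to age 13: R₀ = 0.70 × (0.89 × 24) = 0.70 × 21.3600 = 14.9520
Higher: breed at age 12 (15.4280).

15.43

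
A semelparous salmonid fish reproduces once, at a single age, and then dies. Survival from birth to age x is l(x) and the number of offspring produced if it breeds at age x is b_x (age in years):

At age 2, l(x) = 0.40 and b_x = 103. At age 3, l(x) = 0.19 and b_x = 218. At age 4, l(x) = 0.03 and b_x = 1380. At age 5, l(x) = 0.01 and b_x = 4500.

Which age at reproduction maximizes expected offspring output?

Expected offspring if breeding at age x = l(x) × b_x:
  age 2: 0.40 × 103 = 41.200
  age 3: 0.19 × 218 = 41.420
  age 4: 0.03 × 1380 = 41.400
  age 5: 0.01 × 4500 = 45.000
Maximum at age 5 (45.000).

5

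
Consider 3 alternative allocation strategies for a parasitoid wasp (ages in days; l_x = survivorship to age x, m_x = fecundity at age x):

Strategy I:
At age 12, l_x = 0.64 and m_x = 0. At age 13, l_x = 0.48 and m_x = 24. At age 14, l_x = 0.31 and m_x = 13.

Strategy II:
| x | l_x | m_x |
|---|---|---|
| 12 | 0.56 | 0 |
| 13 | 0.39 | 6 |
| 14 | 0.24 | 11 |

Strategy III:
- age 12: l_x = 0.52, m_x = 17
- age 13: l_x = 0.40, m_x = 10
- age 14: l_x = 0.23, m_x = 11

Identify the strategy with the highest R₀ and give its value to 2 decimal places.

15.55

Strategy I: R₀ = 0.64×0 + 0.48×24 + 0.31×13 = 15.5500
Strategy II: R₀ = 0.56×0 + 0.39×6 + 0.24×11 = 4.9800
Strategy III: R₀ = 0.52×17 + 0.40×10 + 0.23×11 = 15.3700
Highest R₀: strategy I with 15.5500.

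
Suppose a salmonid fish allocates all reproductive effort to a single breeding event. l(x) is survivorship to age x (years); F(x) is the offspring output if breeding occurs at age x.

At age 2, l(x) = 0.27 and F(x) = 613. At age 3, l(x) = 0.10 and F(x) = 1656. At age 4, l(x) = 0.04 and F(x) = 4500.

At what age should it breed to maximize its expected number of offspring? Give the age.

Expected offspring if breeding at age x = l(x) × F(x):
  age 2: 0.27 × 613 = 165.510
  age 3: 0.10 × 1656 = 165.600
  age 4: 0.04 × 4500 = 180.000
Maximum at age 4 (180.000).

4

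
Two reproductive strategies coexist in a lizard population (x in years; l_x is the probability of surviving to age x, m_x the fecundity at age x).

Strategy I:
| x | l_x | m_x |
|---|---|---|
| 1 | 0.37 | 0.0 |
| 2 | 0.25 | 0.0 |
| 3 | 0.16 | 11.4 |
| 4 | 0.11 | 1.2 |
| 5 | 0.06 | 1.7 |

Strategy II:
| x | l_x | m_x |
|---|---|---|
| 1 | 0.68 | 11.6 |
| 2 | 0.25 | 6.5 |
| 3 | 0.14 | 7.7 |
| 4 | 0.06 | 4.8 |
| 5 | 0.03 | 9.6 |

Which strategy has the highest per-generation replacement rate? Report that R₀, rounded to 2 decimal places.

11.17

Strategy I: R₀ = 0.37×0.0 + 0.25×0.0 + 0.16×11.4 + 0.11×1.2 + 0.06×1.7 = 2.0580
Strategy II: R₀ = 0.68×11.6 + 0.25×6.5 + 0.14×7.7 + 0.06×4.8 + 0.03×9.6 = 11.1670
Highest R₀: strategy II with 11.1670.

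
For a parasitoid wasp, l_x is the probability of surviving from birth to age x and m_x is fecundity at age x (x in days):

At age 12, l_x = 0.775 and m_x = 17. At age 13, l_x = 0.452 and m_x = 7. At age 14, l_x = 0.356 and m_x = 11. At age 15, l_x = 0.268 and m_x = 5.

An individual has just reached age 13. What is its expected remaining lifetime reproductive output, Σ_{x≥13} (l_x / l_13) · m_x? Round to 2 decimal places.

l_13 = 0.452. Conditional survival from age 13 to x is l_x / l_13.
  x=13: (0.452/0.452) × 7 = 7.0000
  x=14: (0.356/0.452) × 11 = 8.6637
  x=15: (0.268/0.452) × 5 = 2.9646
Sum = 7.0000 + 8.6637 + 2.9646 = 18.6283

18.63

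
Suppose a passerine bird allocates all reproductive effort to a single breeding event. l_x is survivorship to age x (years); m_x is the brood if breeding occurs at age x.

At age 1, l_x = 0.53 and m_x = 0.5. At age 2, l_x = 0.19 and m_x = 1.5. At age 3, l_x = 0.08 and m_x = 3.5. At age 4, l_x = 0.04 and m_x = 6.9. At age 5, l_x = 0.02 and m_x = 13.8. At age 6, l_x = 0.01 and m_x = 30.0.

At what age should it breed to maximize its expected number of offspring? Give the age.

6

Expected offspring if breeding at age x = l_x × m_x:
  age 1: 0.53 × 0.5 = 0.265
  age 2: 0.19 × 1.5 = 0.285
  age 3: 0.08 × 3.5 = 0.280
  age 4: 0.04 × 6.9 = 0.276
  age 5: 0.02 × 13.8 = 0.276
  age 6: 0.01 × 30.0 = 0.300
Maximum at age 6 (0.300).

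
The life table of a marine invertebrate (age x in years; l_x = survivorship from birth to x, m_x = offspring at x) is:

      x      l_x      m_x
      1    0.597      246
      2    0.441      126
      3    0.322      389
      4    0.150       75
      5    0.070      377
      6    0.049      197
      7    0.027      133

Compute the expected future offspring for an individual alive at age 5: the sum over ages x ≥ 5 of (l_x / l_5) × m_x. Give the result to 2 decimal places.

566.20

l_5 = 0.070. Conditional survival from age 5 to x is l_x / l_5.
  x=5: (0.070/0.070) × 377 = 377.0000
  x=6: (0.049/0.070) × 197 = 137.9000
  x=7: (0.027/0.070) × 133 = 51.3000
Sum = 377.0000 + 137.9000 + 51.3000 = 566.2000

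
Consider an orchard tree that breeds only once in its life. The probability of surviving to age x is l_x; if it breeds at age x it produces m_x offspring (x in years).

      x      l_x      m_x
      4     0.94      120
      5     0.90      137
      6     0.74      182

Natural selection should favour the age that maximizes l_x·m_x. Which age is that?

Expected offspring if breeding at age x = l_x × m_x:
  age 4: 0.94 × 120 = 112.800
  age 5: 0.90 × 137 = 123.300
  age 6: 0.74 × 182 = 134.680
Maximum at age 6 (134.680).

6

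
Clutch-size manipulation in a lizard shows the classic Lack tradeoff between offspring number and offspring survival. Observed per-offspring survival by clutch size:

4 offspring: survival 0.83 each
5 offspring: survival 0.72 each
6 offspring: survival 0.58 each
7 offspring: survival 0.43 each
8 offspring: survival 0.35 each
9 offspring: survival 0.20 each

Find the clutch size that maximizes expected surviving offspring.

5

Expected surviving offspring = c × s(c):
  c=4: 4 × 0.83 = 3.320
  c=5: 5 × 0.72 = 3.600
  c=6: 6 × 0.58 = 3.480
  c=7: 7 × 0.43 = 3.010
  c=8: 8 × 0.35 = 2.800
  c=9: 9 × 0.20 = 1.800
Maximum at c = 5 (3.600 surviving offspring).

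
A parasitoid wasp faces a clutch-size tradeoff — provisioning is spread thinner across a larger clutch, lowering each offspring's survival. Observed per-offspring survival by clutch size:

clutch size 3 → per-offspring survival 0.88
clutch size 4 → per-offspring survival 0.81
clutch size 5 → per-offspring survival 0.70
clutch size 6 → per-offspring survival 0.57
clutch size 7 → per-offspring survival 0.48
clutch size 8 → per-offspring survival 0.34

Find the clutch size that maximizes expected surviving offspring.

5

Expected surviving offspring = c × s(c):
  c=3: 3 × 0.88 = 2.640
  c=4: 4 × 0.81 = 3.240
  c=5: 5 × 0.70 = 3.500
  c=6: 6 × 0.57 = 3.420
  c=7: 7 × 0.48 = 3.360
  c=8: 8 × 0.34 = 2.720
Maximum at c = 5 (3.500 surviving offspring).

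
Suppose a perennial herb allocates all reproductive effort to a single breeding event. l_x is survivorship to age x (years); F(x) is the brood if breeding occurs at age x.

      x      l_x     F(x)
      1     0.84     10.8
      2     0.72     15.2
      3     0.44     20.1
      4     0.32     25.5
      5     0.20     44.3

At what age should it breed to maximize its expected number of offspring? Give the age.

Expected offspring if breeding at age x = l_x × F(x):
  age 1: 0.84 × 10.8 = 9.072
  age 2: 0.72 × 15.2 = 10.944
  age 3: 0.44 × 20.1 = 8.844
  age 4: 0.32 × 25.5 = 8.160
  age 5: 0.20 × 44.3 = 8.860
Maximum at age 2 (10.944).

2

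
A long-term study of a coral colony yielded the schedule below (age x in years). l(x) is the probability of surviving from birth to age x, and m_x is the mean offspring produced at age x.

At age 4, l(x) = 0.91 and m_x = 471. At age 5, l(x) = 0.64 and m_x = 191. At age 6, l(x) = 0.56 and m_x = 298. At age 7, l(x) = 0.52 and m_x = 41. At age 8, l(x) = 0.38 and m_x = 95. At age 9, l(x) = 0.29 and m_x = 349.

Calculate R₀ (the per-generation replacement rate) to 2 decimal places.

876.36

R₀ = Σ l(x) m_x:
  age 4: 0.91 × 471 = 428.6100
  age 5: 0.64 × 191 = 122.2400
  age 6: 0.56 × 298 = 166.8800
  age 7: 0.52 × 41 = 21.3200
  age 8: 0.38 × 95 = 36.1000
  age 9: 0.29 × 349 = 101.2100
R₀ = 428.6100 + 122.2400 + 166.8800 + 21.3200 + 36.1000 + 101.2100 = 876.3600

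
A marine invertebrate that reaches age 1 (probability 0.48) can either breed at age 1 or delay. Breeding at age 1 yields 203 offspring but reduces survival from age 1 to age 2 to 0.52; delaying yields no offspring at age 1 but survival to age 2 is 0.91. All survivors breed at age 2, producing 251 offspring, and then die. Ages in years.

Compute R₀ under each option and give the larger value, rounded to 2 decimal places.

breed at age 1: R₀ = 0.48 × (203 + 0.52 × 251) = 0.48 × 333.5200 = 160.0896
delay to age 2: R₀ = 0.48 × (0.91 × 251) = 0.48 × 228.4100 = 109.6368
Higher: breed at age 1 (160.0896).

160.09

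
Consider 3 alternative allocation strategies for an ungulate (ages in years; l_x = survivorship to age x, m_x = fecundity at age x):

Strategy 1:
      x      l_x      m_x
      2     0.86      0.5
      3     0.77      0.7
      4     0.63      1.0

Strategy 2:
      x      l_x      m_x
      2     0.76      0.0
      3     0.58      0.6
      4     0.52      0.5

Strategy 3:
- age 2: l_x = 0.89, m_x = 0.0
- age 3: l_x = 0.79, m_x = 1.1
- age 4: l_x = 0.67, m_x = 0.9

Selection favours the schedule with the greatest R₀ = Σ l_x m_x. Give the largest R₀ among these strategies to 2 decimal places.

1.60

Strategy 1: R₀ = 0.86×0.5 + 0.77×0.7 + 0.63×1.0 = 1.5990
Strategy 2: R₀ = 0.76×0.0 + 0.58×0.6 + 0.52×0.5 = 0.6080
Strategy 3: R₀ = 0.89×0.0 + 0.79×1.1 + 0.67×0.9 = 1.4720
Highest R₀: strategy 1 with 1.5990.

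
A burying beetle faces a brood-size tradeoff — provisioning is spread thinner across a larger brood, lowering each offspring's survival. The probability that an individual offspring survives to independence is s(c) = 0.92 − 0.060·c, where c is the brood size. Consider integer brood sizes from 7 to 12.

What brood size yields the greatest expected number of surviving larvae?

8

Expected surviving larvae = c × s(c):
  c=7: 7 × 0.500 = 3.500
  c=8: 8 × 0.440 = 3.520
  c=9: 9 × 0.380 = 3.420
  c=10: 10 × 0.320 = 3.200
  c=11: 11 × 0.260 = 2.860
  c=12: 12 × 0.200 = 2.400
Maximum at c = 8 (3.520 surviving larvae).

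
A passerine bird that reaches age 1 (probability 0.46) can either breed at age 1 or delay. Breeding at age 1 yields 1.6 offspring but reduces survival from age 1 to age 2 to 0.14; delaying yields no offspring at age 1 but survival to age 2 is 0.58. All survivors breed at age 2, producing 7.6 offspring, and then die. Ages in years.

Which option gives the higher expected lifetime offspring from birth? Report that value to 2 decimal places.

breed at age 1: R₀ = 0.46 × (1.6 + 0.14 × 7.6) = 0.46 × 2.6640 = 1.2254
delay to age 2: R₀ = 0.46 × (0.58 × 7.6) = 0.46 × 4.4080 = 2.0277
Higher: delay to age 2 (2.0277).

2.03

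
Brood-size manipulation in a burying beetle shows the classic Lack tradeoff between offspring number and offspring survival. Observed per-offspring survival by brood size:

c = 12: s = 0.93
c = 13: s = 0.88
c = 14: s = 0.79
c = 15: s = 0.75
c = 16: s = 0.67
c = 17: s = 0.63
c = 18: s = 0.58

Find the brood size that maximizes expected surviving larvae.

13

Expected surviving larvae = c × s(c):
  c=12: 12 × 0.93 = 11.160
  c=13: 13 × 0.88 = 11.440
  c=14: 14 × 0.79 = 11.060
  c=15: 15 × 0.75 = 11.250
  c=16: 16 × 0.67 = 10.720
  c=17: 17 × 0.63 = 10.710
  c=18: 18 × 0.58 = 10.440
Maximum at c = 13 (11.440 surviving larvae).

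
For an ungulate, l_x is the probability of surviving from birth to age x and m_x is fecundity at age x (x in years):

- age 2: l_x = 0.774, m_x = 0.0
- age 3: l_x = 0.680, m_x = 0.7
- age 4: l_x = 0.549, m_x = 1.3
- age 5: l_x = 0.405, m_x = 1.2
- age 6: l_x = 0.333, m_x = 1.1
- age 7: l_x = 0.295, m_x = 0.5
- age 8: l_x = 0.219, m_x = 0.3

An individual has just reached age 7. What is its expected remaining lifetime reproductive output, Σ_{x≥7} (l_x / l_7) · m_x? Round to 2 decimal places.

0.72

l_7 = 0.295. Conditional survival from age 7 to x is l_x / l_7.
  x=7: (0.295/0.295) × 0.5 = 0.5000
  x=8: (0.219/0.295) × 0.3 = 0.2227
Sum = 0.5000 + 0.2227 = 0.7227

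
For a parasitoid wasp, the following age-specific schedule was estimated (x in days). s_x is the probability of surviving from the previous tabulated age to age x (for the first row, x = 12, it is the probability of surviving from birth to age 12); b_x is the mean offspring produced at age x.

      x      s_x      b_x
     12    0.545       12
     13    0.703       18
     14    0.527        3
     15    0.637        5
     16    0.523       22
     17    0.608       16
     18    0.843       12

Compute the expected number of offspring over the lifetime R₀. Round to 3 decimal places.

17.233

Survivorship from birth: l_x = s_12·s_13·…·s_x.
  l_12 = 0.54500
  l_13 = 0.38314
  l_14 = 0.20191
  l_15 = 0.12862
  l_16 = 0.06727
  l_17 = 0.04090
  l_18 = 0.03448
R₀ = Σ l_x b_x:
  age 12: 0.54500 × 12 = 6.5400
  age 13: 0.38314 × 18 = 6.8965
  age 14: 0.20191 × 3 = 0.6057
  age 15: 0.12862 × 5 = 0.6431
  age 16: 0.06727 × 22 = 1.4799
  age 17: 0.04090 × 16 = 0.6544
  age 18: 0.03448 × 12 = 0.4138
R₀ = 6.5400 + 6.8965 + 0.6057 + 0.6431 + 1.4799 + 0.6544 + 0.4138 = 17.2335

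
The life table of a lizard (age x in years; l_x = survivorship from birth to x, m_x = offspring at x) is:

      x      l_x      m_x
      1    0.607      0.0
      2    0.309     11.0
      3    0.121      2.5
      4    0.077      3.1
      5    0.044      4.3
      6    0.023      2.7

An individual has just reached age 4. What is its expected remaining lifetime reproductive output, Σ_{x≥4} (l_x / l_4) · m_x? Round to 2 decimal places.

6.36

l_4 = 0.077. Conditional survival from age 4 to x is l_x / l_4.
  x=4: (0.077/0.077) × 3.1 = 3.1000
  x=5: (0.044/0.077) × 4.3 = 2.4571
  x=6: (0.023/0.077) × 2.7 = 0.8065
Sum = 3.1000 + 2.4571 + 0.8065 = 6.3636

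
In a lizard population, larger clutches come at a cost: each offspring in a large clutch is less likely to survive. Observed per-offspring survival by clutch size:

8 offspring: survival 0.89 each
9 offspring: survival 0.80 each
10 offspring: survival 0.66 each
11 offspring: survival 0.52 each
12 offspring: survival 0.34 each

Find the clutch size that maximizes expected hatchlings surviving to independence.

Expected hatchlings surviving to independence = c × s(c):
  c=8: 8 × 0.89 = 7.120
  c=9: 9 × 0.80 = 7.200
  c=10: 10 × 0.66 = 6.600
  c=11: 11 × 0.52 = 5.720
  c=12: 12 × 0.34 = 4.080
Maximum at c = 9 (7.200 hatchlings surviving to independence).

9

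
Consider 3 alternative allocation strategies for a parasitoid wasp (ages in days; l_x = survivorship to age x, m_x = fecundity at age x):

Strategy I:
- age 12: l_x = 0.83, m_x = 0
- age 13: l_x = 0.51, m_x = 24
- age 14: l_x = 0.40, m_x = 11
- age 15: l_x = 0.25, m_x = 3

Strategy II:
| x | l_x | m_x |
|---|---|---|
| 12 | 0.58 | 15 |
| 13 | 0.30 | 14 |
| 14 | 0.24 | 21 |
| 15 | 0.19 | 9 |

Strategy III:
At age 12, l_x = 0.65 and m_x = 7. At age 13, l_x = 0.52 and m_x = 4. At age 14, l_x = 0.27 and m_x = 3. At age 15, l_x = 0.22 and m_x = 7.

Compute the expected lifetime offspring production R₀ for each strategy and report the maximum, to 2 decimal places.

19.65

Strategy I: R₀ = 0.83×0 + 0.51×24 + 0.40×11 + 0.25×3 = 17.3900
Strategy II: R₀ = 0.58×15 + 0.30×14 + 0.24×21 + 0.19×9 = 19.6500
Strategy III: R₀ = 0.65×7 + 0.52×4 + 0.27×3 + 0.22×7 = 8.9800
Highest R₀: strategy II with 19.6500.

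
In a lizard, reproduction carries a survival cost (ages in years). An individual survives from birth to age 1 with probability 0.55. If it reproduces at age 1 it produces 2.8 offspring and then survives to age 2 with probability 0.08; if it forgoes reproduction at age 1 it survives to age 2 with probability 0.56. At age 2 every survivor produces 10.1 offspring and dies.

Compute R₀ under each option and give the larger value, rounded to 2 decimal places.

3.11

breed at age 1: R₀ = 0.55 × (2.8 + 0.08 × 10.1) = 0.55 × 3.6080 = 1.9844
delay to age 2: R₀ = 0.55 × (0.56 × 10.1) = 0.55 × 5.6560 = 3.1108
Higher: delay to age 2 (3.1108).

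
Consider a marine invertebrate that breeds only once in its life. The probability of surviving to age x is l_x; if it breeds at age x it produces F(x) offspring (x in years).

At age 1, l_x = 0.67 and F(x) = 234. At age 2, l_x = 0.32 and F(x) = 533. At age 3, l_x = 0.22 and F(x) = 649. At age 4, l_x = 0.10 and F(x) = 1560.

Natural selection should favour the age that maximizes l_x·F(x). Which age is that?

Expected offspring if breeding at age x = l_x × F(x):
  age 1: 0.67 × 234 = 156.780
  age 2: 0.32 × 533 = 170.560
  age 3: 0.22 × 649 = 142.780
  age 4: 0.10 × 1560 = 156.000
Maximum at age 2 (170.560).

2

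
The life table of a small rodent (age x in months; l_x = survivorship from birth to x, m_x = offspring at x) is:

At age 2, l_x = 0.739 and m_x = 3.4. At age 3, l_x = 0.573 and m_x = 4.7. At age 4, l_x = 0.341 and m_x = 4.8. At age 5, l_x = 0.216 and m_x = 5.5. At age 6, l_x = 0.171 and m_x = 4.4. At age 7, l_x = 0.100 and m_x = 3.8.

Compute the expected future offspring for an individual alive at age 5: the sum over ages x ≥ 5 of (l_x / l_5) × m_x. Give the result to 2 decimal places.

l_5 = 0.216. Conditional survival from age 5 to x is l_x / l_5.
  x=5: (0.216/0.216) × 5.5 = 5.5000
  x=6: (0.171/0.216) × 4.4 = 3.4833
  x=7: (0.100/0.216) × 3.8 = 1.7593
Sum = 5.5000 + 3.4833 + 1.7593 = 10.7426

10.74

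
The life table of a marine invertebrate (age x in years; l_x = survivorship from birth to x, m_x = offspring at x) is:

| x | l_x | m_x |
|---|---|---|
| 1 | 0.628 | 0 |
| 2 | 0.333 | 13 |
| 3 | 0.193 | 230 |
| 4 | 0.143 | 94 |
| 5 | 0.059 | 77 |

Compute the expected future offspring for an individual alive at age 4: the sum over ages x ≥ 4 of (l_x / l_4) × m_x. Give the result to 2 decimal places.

l_4 = 0.143. Conditional survival from age 4 to x is l_x / l_4.
  x=4: (0.143/0.143) × 94 = 94.0000
  x=5: (0.059/0.143) × 77 = 31.7692
Sum = 94.0000 + 31.7692 = 125.7692

125.77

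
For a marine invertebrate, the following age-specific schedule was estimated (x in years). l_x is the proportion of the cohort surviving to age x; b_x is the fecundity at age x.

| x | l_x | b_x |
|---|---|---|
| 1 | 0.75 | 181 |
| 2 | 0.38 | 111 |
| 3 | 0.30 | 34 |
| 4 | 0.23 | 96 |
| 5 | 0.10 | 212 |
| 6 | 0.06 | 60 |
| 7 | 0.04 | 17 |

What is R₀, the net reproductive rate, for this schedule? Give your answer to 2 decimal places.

R₀ = Σ l_x b_x:
  age 1: 0.75 × 181 = 135.7500
  age 2: 0.38 × 111 = 42.1800
  age 3: 0.30 × 34 = 10.2000
  age 4: 0.23 × 96 = 22.0800
  age 5: 0.10 × 212 = 21.2000
  age 6: 0.06 × 60 = 3.6000
  age 7: 0.04 × 17 = 0.6800
R₀ = 135.7500 + 42.1800 + 10.2000 + 22.0800 + 21.2000 + 3.6000 + 0.6800 = 235.6900

235.69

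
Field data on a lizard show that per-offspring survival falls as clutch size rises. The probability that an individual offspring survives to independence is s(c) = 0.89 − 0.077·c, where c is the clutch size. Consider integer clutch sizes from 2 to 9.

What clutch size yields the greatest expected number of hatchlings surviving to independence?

Expected hatchlings surviving to independence = c × s(c):
  c=2: 2 × 0.736 = 1.472
  c=3: 3 × 0.659 = 1.977
  c=4: 4 × 0.582 = 2.328
  c=5: 5 × 0.505 = 2.525
  c=6: 6 × 0.428 = 2.568
  c=7: 7 × 0.351 = 2.457
  c=8: 8 × 0.274 = 2.192
  c=9: 9 × 0.197 = 1.773
Maximum at c = 6 (2.568 hatchlings surviving to independence).

6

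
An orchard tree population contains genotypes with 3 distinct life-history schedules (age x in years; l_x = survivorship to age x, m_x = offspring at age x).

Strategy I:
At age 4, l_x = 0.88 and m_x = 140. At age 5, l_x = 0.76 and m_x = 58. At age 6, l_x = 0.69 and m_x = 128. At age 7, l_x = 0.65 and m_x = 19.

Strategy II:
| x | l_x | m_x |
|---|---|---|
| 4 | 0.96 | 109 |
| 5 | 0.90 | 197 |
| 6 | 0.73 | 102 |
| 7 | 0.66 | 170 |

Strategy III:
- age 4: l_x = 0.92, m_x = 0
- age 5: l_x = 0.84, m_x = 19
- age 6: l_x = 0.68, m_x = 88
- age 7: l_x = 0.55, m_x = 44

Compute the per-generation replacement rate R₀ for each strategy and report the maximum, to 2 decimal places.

Strategy I: R₀ = 0.88×140 + 0.76×58 + 0.69×128 + 0.65×19 = 267.9500
Strategy II: R₀ = 0.96×109 + 0.90×197 + 0.73×102 + 0.66×170 = 468.6000
Strategy III: R₀ = 0.92×0 + 0.84×19 + 0.68×88 + 0.55×44 = 100.0000
Highest R₀: strategy II with 468.6000.

468.60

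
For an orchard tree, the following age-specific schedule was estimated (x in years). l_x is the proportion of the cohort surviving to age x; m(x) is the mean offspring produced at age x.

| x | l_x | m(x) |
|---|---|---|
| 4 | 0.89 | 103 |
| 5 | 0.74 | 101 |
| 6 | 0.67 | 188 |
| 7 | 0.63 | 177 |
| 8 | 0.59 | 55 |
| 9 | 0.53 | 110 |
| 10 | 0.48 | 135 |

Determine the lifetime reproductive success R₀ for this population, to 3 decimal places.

R₀ = Σ l_x m(x):
  age 4: 0.89 × 103 = 91.6700
  age 5: 0.74 × 101 = 74.7400
  age 6: 0.67 × 188 = 125.9600
  age 7: 0.63 × 177 = 111.5100
  age 8: 0.59 × 55 = 32.4500
  age 9: 0.53 × 110 = 58.3000
  age 10: 0.48 × 135 = 64.8000
R₀ = 91.6700 + 74.7400 + 125.9600 + 111.5100 + 32.4500 + 58.3000 + 64.8000 = 559.4300

559.430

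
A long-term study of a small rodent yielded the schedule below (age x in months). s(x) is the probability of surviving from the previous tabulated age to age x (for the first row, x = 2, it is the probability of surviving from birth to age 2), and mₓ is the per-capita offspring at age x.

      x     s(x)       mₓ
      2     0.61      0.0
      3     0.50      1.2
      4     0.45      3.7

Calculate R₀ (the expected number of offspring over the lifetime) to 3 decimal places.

0.874

Survivorship from birth: l_x = s_2·s_3·…·s_x.
  l_2 = 0.61000
  l_3 = 0.30500
  l_4 = 0.13725
R₀ = Σ l_x mₓ:
  age 2: 0.61000 × 0.0 = 0.0000
  age 3: 0.30500 × 1.2 = 0.3660
  age 4: 0.13725 × 3.7 = 0.5078
R₀ = 0.0000 + 0.3660 + 0.5078 = 0.8738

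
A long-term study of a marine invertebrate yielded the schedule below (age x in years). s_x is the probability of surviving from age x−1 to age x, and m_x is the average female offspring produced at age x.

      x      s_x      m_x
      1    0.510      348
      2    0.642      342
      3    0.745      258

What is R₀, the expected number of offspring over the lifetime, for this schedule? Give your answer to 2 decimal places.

352.39

Survivorship from birth: l_x = s_1·s_2·…·s_x.
  l_1 = 0.51000
  l_2 = 0.32742
  l_3 = 0.24393
R₀ = Σ l_x m_x:
  age 1: 0.51000 × 348 = 177.4800
  age 2: 0.32742 × 342 = 111.9776
  age 3: 0.24393 × 258 = 62.9339
R₀ = 177.4800 + 111.9776 + 62.9339 = 352.3916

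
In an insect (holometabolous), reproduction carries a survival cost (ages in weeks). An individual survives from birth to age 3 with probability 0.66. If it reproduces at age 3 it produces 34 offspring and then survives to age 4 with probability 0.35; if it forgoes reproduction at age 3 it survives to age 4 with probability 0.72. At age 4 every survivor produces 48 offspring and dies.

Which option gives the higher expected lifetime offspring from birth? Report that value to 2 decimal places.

breed at age 3: R₀ = 0.66 × (34 + 0.35 × 48) = 0.66 × 50.8000 = 33.5280
delay to age 4: R₀ = 0.66 × (0.72 × 48) = 0.66 × 34.5600 = 22.8096
Higher: breed at age 3 (33.5280).

33.53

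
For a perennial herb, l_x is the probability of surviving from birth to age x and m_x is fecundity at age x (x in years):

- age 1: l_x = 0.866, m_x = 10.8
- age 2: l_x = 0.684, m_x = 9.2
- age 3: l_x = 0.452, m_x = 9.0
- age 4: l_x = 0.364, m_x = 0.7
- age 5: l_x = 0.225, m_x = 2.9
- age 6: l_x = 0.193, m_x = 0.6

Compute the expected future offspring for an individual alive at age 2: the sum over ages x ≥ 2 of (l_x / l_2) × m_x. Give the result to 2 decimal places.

16.64

l_2 = 0.684. Conditional survival from age 2 to x is l_x / l_2.
  x=2: (0.684/0.684) × 9.2 = 9.2000
  x=3: (0.452/0.684) × 9.0 = 5.9474
  x=4: (0.364/0.684) × 0.7 = 0.3725
  x=5: (0.225/0.684) × 2.9 = 0.9539
  x=6: (0.193/0.684) × 0.6 = 0.1693
Sum = 9.2000 + 5.9474 + 0.3725 + 0.9539 + 0.1693 = 16.6431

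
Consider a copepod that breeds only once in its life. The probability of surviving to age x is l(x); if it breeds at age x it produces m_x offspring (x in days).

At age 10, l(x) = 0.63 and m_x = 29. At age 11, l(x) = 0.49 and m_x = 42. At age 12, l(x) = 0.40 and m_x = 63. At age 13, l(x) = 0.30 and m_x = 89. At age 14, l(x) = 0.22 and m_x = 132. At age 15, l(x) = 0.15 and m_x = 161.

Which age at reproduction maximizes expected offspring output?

14

Expected offspring if breeding at age x = l(x) × m_x:
  age 10: 0.63 × 29 = 18.270
  age 11: 0.49 × 42 = 20.580
  age 12: 0.40 × 63 = 25.200
  age 13: 0.30 × 89 = 26.700
  age 14: 0.22 × 132 = 29.040
  age 15: 0.15 × 161 = 24.150
Maximum at age 14 (29.040).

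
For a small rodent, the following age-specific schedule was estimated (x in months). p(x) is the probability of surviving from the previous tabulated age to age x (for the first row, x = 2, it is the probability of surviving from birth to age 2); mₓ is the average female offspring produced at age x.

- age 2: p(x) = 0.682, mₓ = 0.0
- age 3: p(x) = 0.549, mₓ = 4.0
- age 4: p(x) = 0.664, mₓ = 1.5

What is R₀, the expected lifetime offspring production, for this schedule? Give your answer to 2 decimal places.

1.87

Survivorship from birth: l_x = p_2·p_3·…·p_x.
  l_2 = 0.68200
  l_3 = 0.37442
  l_4 = 0.24861
R₀ = Σ l_x mₓ:
  age 2: 0.68200 × 0.0 = 0.0000
  age 3: 0.37442 × 4.0 = 1.4977
  age 4: 0.24861 × 1.5 = 0.3729
R₀ = 0.0000 + 1.4977 + 0.3729 = 1.8706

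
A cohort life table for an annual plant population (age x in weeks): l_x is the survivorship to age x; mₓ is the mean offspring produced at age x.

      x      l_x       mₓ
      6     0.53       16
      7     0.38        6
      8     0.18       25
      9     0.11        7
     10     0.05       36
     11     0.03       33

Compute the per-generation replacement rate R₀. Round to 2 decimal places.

R₀ = Σ l_x mₓ:
  age 6: 0.53 × 16 = 8.4800
  age 7: 0.38 × 6 = 2.2800
  age 8: 0.18 × 25 = 4.5000
  age 9: 0.11 × 7 = 0.7700
  age 10: 0.05 × 36 = 1.8000
  age 11: 0.03 × 33 = 0.9900
R₀ = 8.4800 + 2.2800 + 4.5000 + 0.7700 + 1.8000 + 0.9900 = 18.8200

18.82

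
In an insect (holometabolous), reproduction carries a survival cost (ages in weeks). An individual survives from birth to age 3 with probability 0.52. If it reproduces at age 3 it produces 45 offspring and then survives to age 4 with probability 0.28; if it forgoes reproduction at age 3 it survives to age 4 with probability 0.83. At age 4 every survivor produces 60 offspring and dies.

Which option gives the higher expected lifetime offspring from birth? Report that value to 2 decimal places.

breed at age 3: R₀ = 0.52 × (45 + 0.28 × 60) = 0.52 × 61.8000 = 32.1360
delay to age 4: R₀ = 0.52 × (0.83 × 60) = 0.52 × 49.8000 = 25.8960
Higher: breed at age 3 (32.1360).

32.14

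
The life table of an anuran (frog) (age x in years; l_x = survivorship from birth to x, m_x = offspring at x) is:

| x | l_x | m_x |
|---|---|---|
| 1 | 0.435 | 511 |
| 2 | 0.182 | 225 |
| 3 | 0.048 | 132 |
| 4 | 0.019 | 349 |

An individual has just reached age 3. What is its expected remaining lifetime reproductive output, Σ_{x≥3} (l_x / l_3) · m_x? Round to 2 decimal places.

l_3 = 0.048. Conditional survival from age 3 to x is l_x / l_3.
  x=3: (0.048/0.048) × 132 = 132.0000
  x=4: (0.019/0.048) × 349 = 138.1458
Sum = 132.0000 + 138.1458 = 270.1458

270.15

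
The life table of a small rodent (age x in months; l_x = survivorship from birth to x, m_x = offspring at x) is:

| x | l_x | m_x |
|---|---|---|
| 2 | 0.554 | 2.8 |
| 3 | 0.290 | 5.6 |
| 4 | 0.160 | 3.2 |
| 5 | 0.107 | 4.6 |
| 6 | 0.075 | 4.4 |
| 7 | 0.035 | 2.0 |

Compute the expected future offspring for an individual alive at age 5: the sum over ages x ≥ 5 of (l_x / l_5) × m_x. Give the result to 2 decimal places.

8.34

l_5 = 0.107. Conditional survival from age 5 to x is l_x / l_5.
  x=5: (0.107/0.107) × 4.6 = 4.6000
  x=6: (0.075/0.107) × 4.4 = 3.0841
  x=7: (0.035/0.107) × 2.0 = 0.6542
Sum = 4.6000 + 3.0841 + 0.6542 = 8.3383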